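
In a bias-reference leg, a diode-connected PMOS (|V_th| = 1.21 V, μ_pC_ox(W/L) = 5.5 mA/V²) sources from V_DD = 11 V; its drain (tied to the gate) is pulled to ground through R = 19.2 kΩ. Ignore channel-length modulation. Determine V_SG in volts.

V_SG = 1.63 V

With gate tied to drain, V_SG = V_SD ≥ V_SG − |V_th|, so the device is in saturation.
KCL at the drain: ½ k_p (V_SG − |V_th|)² = (V_DD − V_SG)/R.
Let x = V_SG − 1.21. Then 52.8 x² + x − 9.79 = 0, giving x = 0.421 V (positive root), so V_SG = 1.63 V.
I_D = (V_DD − V_SG)/R = (11 − 1.63) / 19.2 = 0.488 mA.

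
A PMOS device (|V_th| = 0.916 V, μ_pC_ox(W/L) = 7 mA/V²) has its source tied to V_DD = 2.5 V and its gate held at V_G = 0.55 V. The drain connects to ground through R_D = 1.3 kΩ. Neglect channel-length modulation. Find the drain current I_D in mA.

V_SG = V_DD − V_G = 2.5 − 0.55 = 1.95 V, so V_ov = 1.95 − 0.916 = 1.03 V.
Assume saturation: I_D = ½ k_p V_ov² = 0.5 × 7 × 1.03² = 3.74 mA, giving V_SD = V_DD − I_D R_D = 2.5 − 3.74 × 1.3 = -2.36 V.
But -2.36 V < V_ov = 1.03 V, so the device is actually in triode.
In triode I_D = k_p[V_ov V_SD − ½ V_SD²] and I_D = (V_DD − V_SD)/R_D. Equating: 4.55 V_SD² − 10.41 V_SD + 2.5 = 0, giving V_SD = 0.273 V (the root below V_ov).
I_D = (2.5 − 0.273) / 1.3 = 1.71 mA.

I_D = 1.71 mA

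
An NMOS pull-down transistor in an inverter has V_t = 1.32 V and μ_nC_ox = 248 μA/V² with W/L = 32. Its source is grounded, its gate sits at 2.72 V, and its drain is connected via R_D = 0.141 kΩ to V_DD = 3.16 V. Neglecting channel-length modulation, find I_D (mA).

I_D = 7.78 mA

V_GS = V_G = 2.72 V, so V_ov = 2.72 − 1.32 = 1.4 V.
k_n = μ_nC_ox · (W/L) = 7.936 mA/V².
Assume saturation: I_D = ½ k_n V_ov² = 0.5 × 7.936 × 1.4² = 7.78 mA, giving V_DS = V_DD − I_D R_D = 3.16 − 7.78 × 0.141 = 2.06 V.
V_DS = 2.06 V ≥ V_ov = 1.4 V, confirming saturation.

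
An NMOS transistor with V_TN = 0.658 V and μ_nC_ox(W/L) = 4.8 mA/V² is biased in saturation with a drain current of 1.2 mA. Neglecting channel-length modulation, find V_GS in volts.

V_GS = 1.37 V

In saturation I_D = ½ k_n (V_GS − V_TN)², so V_GS − V_TN = √(2 I_D / k_n) = √(2 × 1.2 / 4.8) = 0.707 V.
V_GS = 0.658 + 0.707 = 1.37 V.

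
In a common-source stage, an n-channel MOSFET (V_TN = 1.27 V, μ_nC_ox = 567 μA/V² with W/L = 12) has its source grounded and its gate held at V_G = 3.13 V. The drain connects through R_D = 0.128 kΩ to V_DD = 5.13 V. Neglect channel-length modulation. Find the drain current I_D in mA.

V_GS = V_G = 3.13 V, so V_ov = 3.13 − 1.27 = 1.86 V.
k_n = μ_nC_ox · (W/L) = 6.804 mA/V².
Assume saturation: I_D = ½ k_n V_ov² = 0.5 × 6.804 × 1.86² = 11.8 mA, giving V_DS = V_DD − I_D R_D = 5.13 − 11.8 × 0.128 = 3.62 V.
V_DS = 3.62 V ≥ V_ov = 1.86 V, confirming saturation.

I_D = 11.8 mA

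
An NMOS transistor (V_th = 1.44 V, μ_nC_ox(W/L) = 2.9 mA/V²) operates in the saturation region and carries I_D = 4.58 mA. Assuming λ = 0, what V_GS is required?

In saturation I_D = ½ k_n (V_GS − V_th)², so V_GS − V_th = √(2 I_D / k_n) = √(2 × 4.58 / 2.9) = 1.78 V.
V_GS = 1.44 + 1.78 = 3.22 V.

V_GS = 3.22 V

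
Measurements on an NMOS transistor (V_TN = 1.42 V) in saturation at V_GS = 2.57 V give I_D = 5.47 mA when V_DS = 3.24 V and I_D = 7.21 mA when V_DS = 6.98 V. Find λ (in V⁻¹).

λ = 0.117 V⁻¹

With V_GS fixed, I_D ∝ (1 + λ V_DS) in saturation, so I_D2/I_D1 = (1 + λ V_DS2)/(1 + λ V_DS1).
7.21/5.47 = 1.318 = (1 + 6.98 λ)/(1 + 3.24 λ).
Solving: λ (I_D1 V_DS2 − I_D2 V_DS1) = I_D2 − I_D1, so λ = (7.21 − 5.47) / (5.47 × 6.98 − 7.21 × 3.24) = 1.74 / 14.8 = 0.117 V⁻¹.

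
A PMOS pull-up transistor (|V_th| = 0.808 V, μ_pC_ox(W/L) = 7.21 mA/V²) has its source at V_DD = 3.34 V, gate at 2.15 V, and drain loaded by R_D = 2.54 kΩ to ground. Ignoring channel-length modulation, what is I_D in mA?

V_SG = V_DD − V_G = 3.34 − 2.15 = 1.19 V, so V_ov = 1.19 − 0.808 = 0.382 V.
Assume saturation: I_D = ½ k_p V_ov² = 0.5 × 7.21 × 0.382² = 0.526 mA, giving V_SD = V_DD − I_D R_D = 3.34 − 0.526 × 2.54 = 2 V.
V_SD = 2 V ≥ V_ov = 0.382 V, confirming saturation.

I_D = 0.526 mA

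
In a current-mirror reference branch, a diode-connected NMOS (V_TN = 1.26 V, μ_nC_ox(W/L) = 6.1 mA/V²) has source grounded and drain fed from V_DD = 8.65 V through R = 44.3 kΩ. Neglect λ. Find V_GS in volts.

With gate tied to drain, V_GS = V_DS ≥ V_GS − V_TN, so the device is in saturation.
KCL at the drain: ½ k_n (V_GS − V_TN)² = (V_DD − V_GS)/R.
Let x = V_GS − 1.26. Then 135 x² + x − 7.39 = 0, giving x = 0.23 V (positive root), so V_GS = 1.49 V.
I_D = (V_DD − V_GS)/R = (8.65 − 1.49) / 44.3 = 0.162 mA.

V_GS = 1.49 V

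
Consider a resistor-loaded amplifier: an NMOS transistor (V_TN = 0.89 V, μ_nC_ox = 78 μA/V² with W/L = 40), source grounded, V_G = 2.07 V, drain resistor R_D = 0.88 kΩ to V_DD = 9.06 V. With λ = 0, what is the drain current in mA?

V_GS = V_G = 2.07 V, so V_ov = 2.07 − 0.89 = 1.18 V.
k_n = μ_nC_ox · (W/L) = 3.12 mA/V².
Assume saturation: I_D = ½ k_n V_ov² = 0.5 × 3.12 × 1.18² = 2.17 mA, giving V_DS = V_DD − I_D R_D = 9.06 − 2.17 × 0.88 = 7.15 V.
V_DS = 7.15 V ≥ V_ov = 1.18 V, confirming saturation.

I_D = 2.17 mA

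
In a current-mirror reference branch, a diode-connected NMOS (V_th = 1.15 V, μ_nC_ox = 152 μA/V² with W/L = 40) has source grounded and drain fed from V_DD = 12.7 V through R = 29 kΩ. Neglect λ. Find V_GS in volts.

With gate tied to drain, V_GS = V_DS ≥ V_GS − V_th, so the device is in saturation.
k_n = μ_nC_ox · (W/L) = 6.08 mA/V².
KCL at the drain: ½ k_n (V_GS − V_th)² = (V_DD − V_GS)/R.
Let x = V_GS − 1.15. Then 88.2 x² + x − 11.55 = 0, giving x = 0.356 V (positive root), so V_GS = 1.51 V.
I_D = (V_DD − V_GS)/R = (12.7 − 1.51) / 29 = 0.386 mA.

V_GS = 1.51 V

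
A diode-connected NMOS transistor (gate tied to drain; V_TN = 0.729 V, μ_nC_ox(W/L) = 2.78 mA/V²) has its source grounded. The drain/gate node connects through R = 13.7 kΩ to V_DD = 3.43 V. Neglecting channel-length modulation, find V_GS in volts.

With gate tied to drain, V_GS = V_DS ≥ V_GS − V_TN, so the device is in saturation.
KCL at the drain: ½ k_n (V_GS − V_TN)² = (V_DD − V_GS)/R.
Let x = V_GS − 0.729. Then 19 x² + x − 2.701 = 0, giving x = 0.351 V (positive root), so V_GS = 1.08 V.
I_D = (V_DD − V_GS)/R = (3.43 − 1.08) / 13.7 = 0.172 mA.

V_GS = 1.08 V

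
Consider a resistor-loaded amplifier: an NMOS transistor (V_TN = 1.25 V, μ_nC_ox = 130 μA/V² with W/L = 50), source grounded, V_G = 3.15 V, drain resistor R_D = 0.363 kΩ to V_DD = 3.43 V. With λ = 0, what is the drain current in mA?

I_D = 7.40 mA

V_GS = V_G = 3.15 V, so V_ov = 3.15 − 1.25 = 1.9 V.
k_n = μ_nC_ox · (W/L) = 6.5 mA/V².
Assume saturation: I_D = ½ k_n V_ov² = 0.5 × 6.5 × 1.9² = 11.7 mA, giving V_DS = V_DD − I_D R_D = 3.43 − 11.7 × 0.363 = -0.829 V.
But -0.829 V < V_ov = 1.9 V, so the device is actually in triode.
In triode I_D = k_n[V_ov V_DS − ½ V_DS²] and I_D = (V_DD − V_DS)/R_D. Equating: 1.18 V_DS² − 5.483 V_DS + 3.43 = 0, giving V_DS = 0.745 V (the root below V_ov).
I_D = (3.43 − 0.745) / 0.363 = 7.4 mA.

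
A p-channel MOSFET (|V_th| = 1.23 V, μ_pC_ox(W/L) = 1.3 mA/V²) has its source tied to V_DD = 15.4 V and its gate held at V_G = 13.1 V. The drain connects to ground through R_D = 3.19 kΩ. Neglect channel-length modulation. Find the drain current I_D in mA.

V_SG = V_DD − V_G = 15.4 − 13.1 = 2.3 V, so V_ov = 2.3 − 1.23 = 1.07 V.
Assume saturation: I_D = ½ k_p V_ov² = 0.5 × 1.3 × 1.07² = 0.744 mA, giving V_SD = V_DD − I_D R_D = 15.4 − 0.744 × 3.19 = 13 V.
V_SD = 13 V ≥ V_ov = 1.07 V, confirming saturation.

I_D = 0.744 mA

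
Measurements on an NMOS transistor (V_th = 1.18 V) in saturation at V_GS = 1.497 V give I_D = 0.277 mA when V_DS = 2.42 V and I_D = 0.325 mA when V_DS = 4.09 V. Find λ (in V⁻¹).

With V_GS fixed, I_D ∝ (1 + λ V_DS) in saturation, so I_D2/I_D1 = (1 + λ V_DS2)/(1 + λ V_DS1).
0.325/0.277 = 1.173 = (1 + 4.09 λ)/(1 + 2.42 λ).
Solving: λ (I_D1 V_DS2 − I_D2 V_DS1) = I_D2 − I_D1, so λ = (0.325 − 0.277) / (0.277 × 4.09 − 0.325 × 2.42) = 0.048 / 0.346 = 0.139 V⁻¹.

λ = 0.139 V⁻¹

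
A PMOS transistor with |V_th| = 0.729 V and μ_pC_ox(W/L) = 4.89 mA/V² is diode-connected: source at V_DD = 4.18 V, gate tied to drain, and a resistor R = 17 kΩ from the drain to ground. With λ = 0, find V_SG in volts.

With gate tied to drain, V_SG = V_SD ≥ V_SG − |V_th|, so the device is in saturation.
KCL at the drain: ½ k_p (V_SG − |V_th|)² = (V_DD − V_SG)/R.
Let x = V_SG − 0.729. Then 41.6 x² + x − 3.451 = 0, giving x = 0.276 V (positive root), so V_SG = 1.01 V.
I_D = (V_DD − V_SG)/R = (4.18 − 1.01) / 17 = 0.187 mA.

V_SG = 1.01 V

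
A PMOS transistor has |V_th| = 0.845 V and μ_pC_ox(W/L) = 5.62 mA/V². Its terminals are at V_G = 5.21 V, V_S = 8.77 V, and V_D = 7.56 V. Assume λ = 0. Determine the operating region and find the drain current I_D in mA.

V_SG = V_S − V_G = 8.77 − 5.21 = 3.56 V; V_SD = V_S − V_D = 8.77 − 7.56 = 1.21 V.
V_ov = V_SG − |V_th| = 3.56 − 0.845 = 2.71 V.
Since V_SD = 1.21 V < V_ov = 2.71 V, the device is in the triode region.
I_D = k_p [V_ov · V_SD − ½ V_SD²] = 5.62 × [2.71 × 1.21 − 0.5 × 1.21²] = 14.3 mA.

Triode; I_D = 14.3 mA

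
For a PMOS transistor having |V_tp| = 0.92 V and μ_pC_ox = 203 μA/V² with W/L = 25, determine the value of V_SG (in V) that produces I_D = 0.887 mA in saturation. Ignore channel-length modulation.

k_p = μ_pC_ox · (W/L) = 5.075 mA/V².
In saturation I_D = ½ k_p (V_SG − |V_tp|)², so V_SG − |V_tp| = √(2 I_D / k_p) = √(2 × 0.887 / 5.075) = 0.591 V.
V_SG = 0.92 + 0.591 = 1.51 V.

V_SG = 1.51 V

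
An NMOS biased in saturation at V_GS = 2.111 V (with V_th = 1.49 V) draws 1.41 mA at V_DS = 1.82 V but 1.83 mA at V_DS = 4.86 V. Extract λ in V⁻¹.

λ = 0.119 V⁻¹

With V_GS fixed, I_D ∝ (1 + λ V_DS) in saturation, so I_D2/I_D1 = (1 + λ V_DS2)/(1 + λ V_DS1).
1.83/1.41 = 1.298 = (1 + 4.86 λ)/(1 + 1.82 λ).
Solving: λ (I_D1 V_DS2 − I_D2 V_DS1) = I_D2 − I_D1, so λ = (1.83 − 1.41) / (1.41 × 4.86 − 1.83 × 1.82) = 0.42 / 3.52 = 0.119 V⁻¹.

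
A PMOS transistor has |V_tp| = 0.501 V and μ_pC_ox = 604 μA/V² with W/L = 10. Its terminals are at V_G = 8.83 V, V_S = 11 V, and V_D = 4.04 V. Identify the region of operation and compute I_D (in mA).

Saturation; I_D = 8.41 mA

V_SG = V_S − V_G = 11 − 8.83 = 2.17 V; V_SD = V_S − V_D = 11 − 4.04 = 6.96 V.
k_p = μ_pC_ox · (W/L) = 6.04 mA/V².
V_ov = V_SG − |V_tp| = 2.17 − 0.501 = 1.67 V.
Since V_SD = 6.96 V ≥ V_ov = 1.67 V, the device is in saturation.
I_D = ½ k_p V_ov² = 0.5 × 6.04 × 1.67² = 8.41 mA.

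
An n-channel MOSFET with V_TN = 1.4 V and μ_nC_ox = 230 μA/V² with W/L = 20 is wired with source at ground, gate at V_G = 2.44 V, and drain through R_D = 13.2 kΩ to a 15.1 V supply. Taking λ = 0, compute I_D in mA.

V_GS = V_G = 2.44 V, so V_ov = 2.44 − 1.4 = 1.04 V.
k_n = μ_nC_ox · (W/L) = 4.6 mA/V².
Assume saturation: I_D = ½ k_n V_ov² = 0.5 × 4.6 × 1.04² = 2.49 mA, giving V_DS = V_DD − I_D R_D = 15.1 − 2.49 × 13.2 = -17.7 V.
But -17.7 V < V_ov = 1.04 V, so the device is actually in triode.
In triode I_D = k_n[V_ov V_DS − ½ V_DS²] and I_D = (V_DD − V_DS)/R_D. Equating: 30.4 V_DS² − 64.15 V_DS + 15.1 = 0, giving V_DS = 0.27 V (the root below V_ov).
I_D = (15.1 − 0.27) / 13.2 = 1.12 mA.

I_D = 1.12 mA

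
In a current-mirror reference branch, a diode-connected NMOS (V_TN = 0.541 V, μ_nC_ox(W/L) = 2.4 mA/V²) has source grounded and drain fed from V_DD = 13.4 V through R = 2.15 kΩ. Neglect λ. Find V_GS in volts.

V_GS = 2.59 V

With gate tied to drain, V_GS = V_DS ≥ V_GS − V_TN, so the device is in saturation.
KCL at the drain: ½ k_n (V_GS − V_TN)² = (V_DD − V_GS)/R.
Let x = V_GS − 0.541. Then 2.58 x² + x − 12.86 = 0, giving x = 2.05 V (positive root), so V_GS = 2.59 V.
I_D = (V_DD − V_GS)/R = (13.4 − 2.59) / 2.15 = 5.03 mA.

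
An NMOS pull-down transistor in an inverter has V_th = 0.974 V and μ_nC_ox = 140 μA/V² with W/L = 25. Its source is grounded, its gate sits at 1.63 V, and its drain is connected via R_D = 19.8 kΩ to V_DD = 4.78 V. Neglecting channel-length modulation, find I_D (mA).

V_GS = V_G = 1.63 V, so V_ov = 1.63 − 0.974 = 0.656 V.
k_n = μ_nC_ox · (W/L) = 3.5 mA/V².
Assume saturation: I_D = ½ k_n V_ov² = 0.5 × 3.5 × 0.656² = 0.753 mA, giving V_DS = V_DD − I_D R_D = 4.78 − 0.753 × 19.8 = -10.1 V.
But -10.1 V < V_ov = 0.656 V, so the device is actually in triode.
In triode I_D = k_n[V_ov V_DS − ½ V_DS²] and I_D = (V_DD − V_DS)/R_D. Equating: 34.6 V_DS² − 46.46 V_DS + 4.78 = 0, giving V_DS = 0.112 V (the root below V_ov).
I_D = (4.78 − 0.112) / 19.8 = 0.236 mA.

I_D = 0.236 mA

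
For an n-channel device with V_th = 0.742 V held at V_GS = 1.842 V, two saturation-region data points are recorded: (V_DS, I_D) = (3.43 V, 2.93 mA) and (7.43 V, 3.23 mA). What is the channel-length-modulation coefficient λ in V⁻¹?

With V_GS fixed, I_D ∝ (1 + λ V_DS) in saturation, so I_D2/I_D1 = (1 + λ V_DS2)/(1 + λ V_DS1).
3.23/2.93 = 1.102 = (1 + 7.43 λ)/(1 + 3.43 λ).
Solving: λ (I_D1 V_DS2 − I_D2 V_DS1) = I_D2 − I_D1, so λ = (3.23 − 2.93) / (2.93 × 7.43 − 3.23 × 3.43) = 0.3 / 10.7 = 0.0281 V⁻¹.

λ = 0.0281 V⁻¹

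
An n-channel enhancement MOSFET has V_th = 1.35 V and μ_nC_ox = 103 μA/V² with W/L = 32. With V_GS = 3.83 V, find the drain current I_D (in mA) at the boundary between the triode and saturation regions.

At the boundary V_DS = V_ov = V_GS − V_th = 3.83 − 1.35 = 2.48 V.
k_n = μ_nC_ox · (W/L) = 3.296 mA/V².
I_D = ½ k_n V_ov² = 0.5 × 3.296 × 2.48² = 10.1 mA.

I_D = 10.1 mA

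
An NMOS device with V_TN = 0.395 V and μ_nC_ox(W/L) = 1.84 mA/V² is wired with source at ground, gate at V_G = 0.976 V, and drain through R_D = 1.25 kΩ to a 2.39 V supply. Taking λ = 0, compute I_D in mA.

V_GS = V_G = 0.976 V, so V_ov = 0.976 − 0.395 = 0.581 V.
Assume saturation: I_D = ½ k_n V_ov² = 0.5 × 1.84 × 0.581² = 0.311 mA, giving V_DS = V_DD − I_D R_D = 2.39 − 0.311 × 1.25 = 2 V.
V_DS = 2 V ≥ V_ov = 0.581 V, confirming saturation.

I_D = 0.311 mA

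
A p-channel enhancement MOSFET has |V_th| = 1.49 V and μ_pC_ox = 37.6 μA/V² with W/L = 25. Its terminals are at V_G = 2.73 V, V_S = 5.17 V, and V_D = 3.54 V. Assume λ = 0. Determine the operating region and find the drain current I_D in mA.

Saturation; I_D = 0.424 mA

V_SG = V_S − V_G = 5.17 − 2.73 = 2.44 V; V_SD = V_S − V_D = 5.17 − 3.54 = 1.63 V.
k_p = μ_pC_ox · (W/L) = 0.94 mA/V².
V_ov = V_SG − |V_th| = 2.44 − 1.49 = 0.95 V.
Since V_SD = 1.63 V ≥ V_ov = 0.95 V, the device is in saturation.
I_D = ½ k_p V_ov² = 0.5 × 0.94 × 0.95² = 0.424 mA.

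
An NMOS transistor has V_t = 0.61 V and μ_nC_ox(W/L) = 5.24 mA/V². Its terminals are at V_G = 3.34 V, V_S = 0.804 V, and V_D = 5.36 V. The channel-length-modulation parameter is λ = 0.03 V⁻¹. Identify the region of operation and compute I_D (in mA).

V_GS = V_G − V_S = 3.34 − 0.804 = 2.54 V; V_DS = V_D − V_S = 5.36 − 0.804 = 4.56 V.
V_ov = V_GS − V_t = 2.54 − 0.61 = 1.93 V.
Since V_DS = 4.56 V ≥ V_ov = 1.93 V, the device is in saturation.
I_D = ½ k_n V_ov² (1 + λ V_DS) = 0.5 × 5.24 × 1.93² × (1 + 0.03 × 4.56) = 11 mA.

Saturation; I_D = 11.0 mA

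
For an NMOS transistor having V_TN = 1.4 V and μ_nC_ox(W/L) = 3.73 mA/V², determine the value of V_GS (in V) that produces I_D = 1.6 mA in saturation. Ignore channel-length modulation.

V_GS = 2.33 V

In saturation I_D = ½ k_n (V_GS − V_TN)², so V_GS − V_TN = √(2 I_D / k_n) = √(2 × 1.6 / 3.73) = 0.926 V.
V_GS = 1.4 + 0.926 = 2.33 V.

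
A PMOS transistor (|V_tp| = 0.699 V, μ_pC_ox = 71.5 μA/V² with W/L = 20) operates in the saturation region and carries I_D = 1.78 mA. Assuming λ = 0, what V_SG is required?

k_p = μ_pC_ox · (W/L) = 1.43 mA/V².
In saturation I_D = ½ k_p (V_SG − |V_tp|)², so V_SG − |V_tp| = √(2 I_D / k_p) = √(2 × 1.78 / 1.43) = 1.58 V.
V_SG = 0.699 + 1.58 = 2.28 V.

V_SG = 2.28 V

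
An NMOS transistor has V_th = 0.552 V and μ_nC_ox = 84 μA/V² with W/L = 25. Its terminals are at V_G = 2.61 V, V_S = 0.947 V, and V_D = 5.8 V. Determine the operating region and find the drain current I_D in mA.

V_GS = V_G − V_S = 2.61 − 0.947 = 1.66 V; V_DS = V_D − V_S = 5.8 − 0.947 = 4.85 V.
k_n = μ_nC_ox · (W/L) = 2.1 mA/V².
V_ov = V_GS − V_th = 1.66 − 0.552 = 1.11 V.
Since V_DS = 4.85 V ≥ V_ov = 1.11 V, the device is in saturation.
I_D = ½ k_n V_ov² = 0.5 × 2.1 × 1.11² = 1.3 mA.

Saturation; I_D = 1.30 mA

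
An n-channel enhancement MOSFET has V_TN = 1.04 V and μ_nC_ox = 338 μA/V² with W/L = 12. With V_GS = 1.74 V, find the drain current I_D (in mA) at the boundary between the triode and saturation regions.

At the boundary V_DS = V_ov = V_GS − V_TN = 1.74 − 1.04 = 0.7 V.
k_n = μ_nC_ox · (W/L) = 4.056 mA/V².
I_D = ½ k_n V_ov² = 0.5 × 4.056 × 0.7² = 0.994 mA.

I_D = 0.994 mA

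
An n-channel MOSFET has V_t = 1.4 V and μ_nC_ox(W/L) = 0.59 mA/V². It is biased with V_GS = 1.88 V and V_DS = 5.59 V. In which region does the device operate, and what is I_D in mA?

V_ov = V_GS − V_t = 1.88 − 1.4 = 0.48 V.
Since V_DS = 5.59 V ≥ V_ov = 0.48 V, the device is in saturation.
I_D = ½ k_n V_ov² = 0.5 × 0.59 × 0.48² = 0.068 mA.

Saturation; I_D = 0.0680 mA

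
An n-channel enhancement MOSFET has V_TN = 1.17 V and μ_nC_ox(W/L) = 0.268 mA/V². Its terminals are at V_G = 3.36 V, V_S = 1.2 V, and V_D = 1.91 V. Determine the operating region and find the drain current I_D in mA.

V_GS = V_G − V_S = 3.36 − 1.2 = 2.16 V; V_DS = V_D − V_S = 1.91 − 1.2 = 0.71 V.
V_ov = V_GS − V_TN = 2.16 − 1.17 = 0.99 V.
Since V_DS = 0.71 V < V_ov = 0.99 V, the device is in the triode region.
I_D = k_n [V_ov · V_DS − ½ V_DS²] = 0.268 × [0.99 × 0.71 − 0.5 × 0.71²] = 0.121 mA.

Triode; I_D = 0.121 mA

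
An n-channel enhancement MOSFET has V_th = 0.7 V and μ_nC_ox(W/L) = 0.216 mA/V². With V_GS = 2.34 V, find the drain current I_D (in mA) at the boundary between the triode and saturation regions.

I_D = 0.290 mA

At the boundary V_DS = V_ov = V_GS − V_th = 2.34 − 0.7 = 1.64 V.
I_D = ½ k_n V_ov² = 0.5 × 0.216 × 1.64² = 0.29 mA.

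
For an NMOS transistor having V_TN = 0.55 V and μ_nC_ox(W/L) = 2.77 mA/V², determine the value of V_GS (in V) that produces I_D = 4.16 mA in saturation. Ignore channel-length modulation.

In saturation I_D = ½ k_n (V_GS − V_TN)², so V_GS − V_TN = √(2 I_D / k_n) = √(2 × 4.16 / 2.77) = 1.73 V.
V_GS = 0.55 + 1.73 = 2.28 V.

V_GS = 2.28 V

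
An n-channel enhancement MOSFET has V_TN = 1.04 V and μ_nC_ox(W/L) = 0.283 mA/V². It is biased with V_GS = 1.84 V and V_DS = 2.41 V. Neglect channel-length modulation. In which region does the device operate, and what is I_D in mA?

V_ov = V_GS − V_TN = 1.84 − 1.04 = 0.8 V.
Since V_DS = 2.41 V ≥ V_ov = 0.8 V, the device is in saturation.
I_D = ½ k_n V_ov² = 0.5 × 0.283 × 0.8² = 0.0906 mA.

Saturation; I_D = 0.0906 mA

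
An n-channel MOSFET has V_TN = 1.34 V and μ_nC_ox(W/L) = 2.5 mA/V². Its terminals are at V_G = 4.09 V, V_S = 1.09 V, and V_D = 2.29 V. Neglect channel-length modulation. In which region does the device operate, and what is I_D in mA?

Triode; I_D = 3.18 mA

V_GS = V_G − V_S = 4.09 − 1.09 = 3 V; V_DS = V_D − V_S = 2.29 − 1.09 = 1.2 V.
V_ov = V_GS − V_TN = 3 − 1.34 = 1.66 V.
Since V_DS = 1.2 V < V_ov = 1.66 V, the device is in the triode region.
I_D = k_n [V_ov · V_DS − ½ V_DS²] = 2.5 × [1.66 × 1.2 − 0.5 × 1.2²] = 3.18 mA.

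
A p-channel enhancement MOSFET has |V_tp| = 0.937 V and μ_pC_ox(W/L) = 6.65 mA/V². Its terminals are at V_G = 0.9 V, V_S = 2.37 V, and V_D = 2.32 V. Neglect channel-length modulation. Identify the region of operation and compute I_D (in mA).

Triode; I_D = 0.169 mA

V_SG = V_S − V_G = 2.37 − 0.9 = 1.47 V; V_SD = V_S − V_D = 2.37 − 2.32 = 0.05 V.
V_ov = V_SG − |V_tp| = 1.47 − 0.937 = 0.533 V.
Since V_SD = 0.05 V < V_ov = 0.533 V, the device is in the triode region.
I_D = k_p [V_ov · V_SD − ½ V_SD²] = 6.65 × [0.533 × 0.05 − 0.5 × 0.05²] = 0.169 mA.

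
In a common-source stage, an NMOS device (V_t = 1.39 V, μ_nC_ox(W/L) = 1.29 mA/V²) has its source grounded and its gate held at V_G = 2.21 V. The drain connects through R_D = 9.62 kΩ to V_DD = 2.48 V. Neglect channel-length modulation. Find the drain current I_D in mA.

I_D = 0.231 mA

V_GS = V_G = 2.21 V, so V_ov = 2.21 − 1.39 = 0.82 V.
Assume saturation: I_D = ½ k_n V_ov² = 0.5 × 1.29 × 0.82² = 0.434 mA, giving V_DS = V_DD − I_D R_D = 2.48 − 0.434 × 9.62 = -1.69 V.
But -1.69 V < V_ov = 0.82 V, so the device is actually in triode.
In triode I_D = k_n[V_ov V_DS − ½ V_DS²] and I_D = (V_DD − V_DS)/R_D. Equating: 6.2 V_DS² − 11.18 V_DS + 2.48 = 0, giving V_DS = 0.259 V (the root below V_ov).
I_D = (2.48 − 0.259) / 9.62 = 0.231 mA.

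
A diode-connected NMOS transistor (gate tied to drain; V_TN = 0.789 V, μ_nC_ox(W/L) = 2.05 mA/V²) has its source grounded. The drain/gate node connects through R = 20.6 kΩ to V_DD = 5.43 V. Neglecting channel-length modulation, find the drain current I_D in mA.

With gate tied to drain, V_GS = V_DS ≥ V_GS − V_TN, so the device is in saturation.
KCL at the drain: ½ k_n (V_GS − V_TN)² = (V_DD − V_GS)/R.
Let x = V_GS − 0.789. Then 21.1 x² + x − 4.641 = 0, giving x = 0.446 V (positive root), so V_GS = 1.23 V.
I_D = (V_DD − V_GS)/R = (5.43 − 1.23) / 20.6 = 0.204 mA.

I_D = 0.204 mA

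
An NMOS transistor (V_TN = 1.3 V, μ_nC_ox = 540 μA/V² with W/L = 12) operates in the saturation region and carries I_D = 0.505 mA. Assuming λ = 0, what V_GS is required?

k_n = μ_nC_ox · (W/L) = 6.48 mA/V².
In saturation I_D = ½ k_n (V_GS − V_TN)², so V_GS − V_TN = √(2 I_D / k_n) = √(2 × 0.505 / 6.48) = 0.395 V.
V_GS = 1.3 + 0.395 = 1.69 V.

V_GS = 1.69 V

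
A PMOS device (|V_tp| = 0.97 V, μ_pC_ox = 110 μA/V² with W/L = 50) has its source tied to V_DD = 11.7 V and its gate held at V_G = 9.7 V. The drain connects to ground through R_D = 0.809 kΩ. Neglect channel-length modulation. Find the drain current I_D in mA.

I_D = 2.92 mA

V_SG = V_DD − V_G = 11.7 − 9.7 = 2 V, so V_ov = 2 − 0.97 = 1.03 V.
k_p = μ_pC_ox · (W/L) = 5.5 mA/V².
Assume saturation: I_D = ½ k_p V_ov² = 0.5 × 5.5 × 1.03² = 2.92 mA, giving V_SD = V_DD − I_D R_D = 11.7 − 2.92 × 0.809 = 9.34 V.
V_SD = 9.34 V ≥ V_ov = 1.03 V, confirming saturation.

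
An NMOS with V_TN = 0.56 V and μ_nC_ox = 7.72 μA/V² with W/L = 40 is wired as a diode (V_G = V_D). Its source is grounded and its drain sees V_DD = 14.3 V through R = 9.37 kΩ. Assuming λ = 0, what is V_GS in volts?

V_GS = 3.32 V

With gate tied to drain, V_GS = V_DS ≥ V_GS − V_TN, so the device is in saturation.
k_n = μ_nC_ox · (W/L) = 0.3088 mA/V².
KCL at the drain: ½ k_n (V_GS − V_TN)² = (V_DD − V_GS)/R.
Let x = V_GS − 0.56. Then 1.45 x² + x − 13.74 = 0, giving x = 2.76 V (positive root), so V_GS = 3.32 V.
I_D = (V_DD − V_GS)/R = (14.3 − 3.32) / 9.37 = 1.17 mA.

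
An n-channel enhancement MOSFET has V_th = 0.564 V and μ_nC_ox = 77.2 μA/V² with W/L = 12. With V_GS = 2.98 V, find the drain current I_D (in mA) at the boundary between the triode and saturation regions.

I_D = 2.70 mA

At the boundary V_DS = V_ov = V_GS − V_th = 2.98 − 0.564 = 2.42 V.
k_n = μ_nC_ox · (W/L) = 0.9264 mA/V².
I_D = ½ k_n V_ov² = 0.5 × 0.9264 × 2.42² = 2.7 mA.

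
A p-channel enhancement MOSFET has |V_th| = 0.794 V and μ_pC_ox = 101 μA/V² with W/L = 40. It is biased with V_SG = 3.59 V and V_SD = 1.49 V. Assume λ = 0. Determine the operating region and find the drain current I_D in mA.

Triode; I_D = 12.3 mA

k_p = μ_pC_ox · (W/L) = 4.04 mA/V².
V_ov = V_SG − |V_th| = 3.59 − 0.794 = 2.8 V.
Since V_SD = 1.49 V < V_ov = 2.8 V, the device is in the triode region.
I_D = k_p [V_ov · V_SD − ½ V_SD²] = 4.04 × [2.8 × 1.49 − 0.5 × 1.49²] = 12.3 mA.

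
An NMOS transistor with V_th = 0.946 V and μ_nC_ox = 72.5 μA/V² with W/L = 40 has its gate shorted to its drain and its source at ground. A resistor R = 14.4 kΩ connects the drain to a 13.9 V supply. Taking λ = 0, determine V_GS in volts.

V_GS = 1.71 V

With gate tied to drain, V_GS = V_DS ≥ V_GS − V_th, so the device is in saturation.
k_n = μ_nC_ox · (W/L) = 2.9 mA/V².
KCL at the drain: ½ k_n (V_GS − V_th)² = (V_DD − V_GS)/R.
Let x = V_GS − 0.946. Then 20.9 x² + x − 12.95 = 0, giving x = 0.764 V (positive root), so V_GS = 1.71 V.
I_D = (V_DD − V_GS)/R = (13.9 − 1.71) / 14.4 = 0.847 mA.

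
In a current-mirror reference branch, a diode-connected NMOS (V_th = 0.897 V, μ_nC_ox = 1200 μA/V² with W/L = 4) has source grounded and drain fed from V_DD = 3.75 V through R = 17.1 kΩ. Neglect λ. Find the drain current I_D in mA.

With gate tied to drain, V_GS = V_DS ≥ V_GS − V_th, so the device is in saturation.
k_n = μ_nC_ox · (W/L) = 4.8 mA/V².
KCL at the drain: ½ k_n (V_GS − V_th)² = (V_DD − V_GS)/R.
Let x = V_GS − 0.897. Then 41 x² + x − 2.853 = 0, giving x = 0.252 V (positive root), so V_GS = 1.15 V.
I_D = (V_DD − V_GS)/R = (3.75 − 1.15) / 17.1 = 0.152 mA.

I_D = 0.152 mA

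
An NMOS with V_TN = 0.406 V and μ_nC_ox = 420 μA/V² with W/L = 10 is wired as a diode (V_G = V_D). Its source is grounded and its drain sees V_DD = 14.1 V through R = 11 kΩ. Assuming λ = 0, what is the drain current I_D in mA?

I_D = 1.18 mA

With gate tied to drain, V_GS = V_DS ≥ V_GS − V_TN, so the device is in saturation.
k_n = μ_nC_ox · (W/L) = 4.2 mA/V².
KCL at the drain: ½ k_n (V_GS − V_TN)² = (V_DD − V_GS)/R.
Let x = V_GS − 0.406. Then 23.1 x² + x − 13.69 = 0, giving x = 0.749 V (positive root), so V_GS = 1.15 V.
I_D = (V_DD − V_GS)/R = (14.1 − 1.15) / 11 = 1.18 mA.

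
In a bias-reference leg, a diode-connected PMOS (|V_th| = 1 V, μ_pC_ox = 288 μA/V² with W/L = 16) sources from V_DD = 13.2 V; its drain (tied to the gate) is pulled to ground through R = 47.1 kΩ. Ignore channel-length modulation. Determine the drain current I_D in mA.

With gate tied to drain, V_SG = V_SD ≥ V_SG − |V_th|, so the device is in saturation.
k_p = μ_pC_ox · (W/L) = 4.608 mA/V².
KCL at the drain: ½ k_p (V_SG − |V_th|)² = (V_DD − V_SG)/R.
Let x = V_SG − 1. Then 109 x² + x − 12.2 = 0, giving x = 0.331 V (positive root), so V_SG = 1.33 V.
I_D = (V_DD − V_SG)/R = (13.2 − 1.33) / 47.1 = 0.252 mA.

I_D = 0.252 mA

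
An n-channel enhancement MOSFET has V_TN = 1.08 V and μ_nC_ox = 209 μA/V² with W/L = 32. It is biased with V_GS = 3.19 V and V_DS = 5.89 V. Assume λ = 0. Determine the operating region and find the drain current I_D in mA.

k_n = μ_nC_ox · (W/L) = 6.688 mA/V².
V_ov = V_GS − V_TN = 3.19 − 1.08 = 2.11 V.
Since V_DS = 5.89 V ≥ V_ov = 2.11 V, the device is in saturation.
I_D = ½ k_n V_ov² = 0.5 × 6.688 × 2.11² = 14.9 mA.

Saturation; I_D = 14.9 mA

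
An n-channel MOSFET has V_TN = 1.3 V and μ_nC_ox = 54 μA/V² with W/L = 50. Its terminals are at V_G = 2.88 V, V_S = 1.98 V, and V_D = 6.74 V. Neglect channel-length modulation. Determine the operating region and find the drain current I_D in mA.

V_GS = V_G − V_S = 2.88 − 1.98 = 0.9 V; V_DS = V_D − V_S = 6.74 − 1.98 = 4.76 V.
V_GS = 0.9 V < V_TN = 1.3 V, so the transistor is in cutoff.

Cutoff; I_D = 0 mA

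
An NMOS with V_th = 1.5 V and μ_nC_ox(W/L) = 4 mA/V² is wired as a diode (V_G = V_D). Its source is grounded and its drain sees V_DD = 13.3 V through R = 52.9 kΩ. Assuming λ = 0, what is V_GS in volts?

With gate tied to drain, V_GS = V_DS ≥ V_GS − V_th, so the device is in saturation.
KCL at the drain: ½ k_n (V_GS − V_th)² = (V_DD − V_GS)/R.
Let x = V_GS − 1.5. Then 106 x² + x − 11.8 = 0, giving x = 0.329 V (positive root), so V_GS = 1.83 V.
I_D = (V_DD − V_GS)/R = (13.3 − 1.83) / 52.9 = 0.217 mA.

V_GS = 1.83 V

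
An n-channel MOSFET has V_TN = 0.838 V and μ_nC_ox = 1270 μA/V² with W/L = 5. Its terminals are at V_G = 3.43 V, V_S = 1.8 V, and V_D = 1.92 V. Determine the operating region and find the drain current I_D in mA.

V_GS = V_G − V_S = 3.43 − 1.8 = 1.63 V; V_DS = V_D − V_S = 1.92 − 1.8 = 0.12 V.
k_n = μ_nC_ox · (W/L) = 6.35 mA/V².
V_ov = V_GS − V_TN = 1.63 − 0.838 = 0.792 V.
Since V_DS = 0.12 V < V_ov = 0.792 V, the device is in the triode region.
I_D = k_n [V_ov · V_DS − ½ V_DS²] = 6.35 × [0.792 × 0.12 − 0.5 × 0.12²] = 0.558 mA.

Triode; I_D = 0.558 mA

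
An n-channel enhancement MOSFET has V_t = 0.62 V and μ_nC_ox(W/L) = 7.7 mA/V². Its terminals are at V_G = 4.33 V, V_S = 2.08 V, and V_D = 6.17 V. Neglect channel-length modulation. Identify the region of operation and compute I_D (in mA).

Saturation; I_D = 10.2 mA

V_GS = V_G − V_S = 4.33 − 2.08 = 2.25 V; V_DS = V_D − V_S = 6.17 − 2.08 = 4.09 V.
V_ov = V_GS − V_t = 2.25 − 0.62 = 1.63 V.
Since V_DS = 4.09 V ≥ V_ov = 1.63 V, the device is in saturation.
I_D = ½ k_n V_ov² = 0.5 × 7.7 × 1.63² = 10.2 mA.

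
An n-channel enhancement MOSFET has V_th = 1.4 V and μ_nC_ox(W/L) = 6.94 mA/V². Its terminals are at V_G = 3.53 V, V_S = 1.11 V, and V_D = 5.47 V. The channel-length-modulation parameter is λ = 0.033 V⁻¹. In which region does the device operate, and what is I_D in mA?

Saturation; I_D = 4.13 mA

V_GS = V_G − V_S = 3.53 − 1.11 = 2.42 V; V_DS = V_D − V_S = 5.47 − 1.11 = 4.36 V.
V_ov = V_GS − V_th = 2.42 − 1.4 = 1.02 V.
Since V_DS = 4.36 V ≥ V_ov = 1.02 V, the device is in saturation.
I_D = ½ k_n V_ov² (1 + λ V_DS) = 0.5 × 6.94 × 1.02² × (1 + 0.033 × 4.36) = 4.13 mA.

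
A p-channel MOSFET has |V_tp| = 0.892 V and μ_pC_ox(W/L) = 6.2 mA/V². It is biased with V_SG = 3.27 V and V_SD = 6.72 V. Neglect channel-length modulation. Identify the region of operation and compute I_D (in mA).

Saturation; I_D = 17.5 mA

V_ov = V_SG − |V_tp| = 3.27 − 0.892 = 2.38 V.
Since V_SD = 6.72 V ≥ V_ov = 2.38 V, the device is in saturation.
I_D = ½ k_p V_ov² = 0.5 × 6.2 × 2.38² = 17.5 mA.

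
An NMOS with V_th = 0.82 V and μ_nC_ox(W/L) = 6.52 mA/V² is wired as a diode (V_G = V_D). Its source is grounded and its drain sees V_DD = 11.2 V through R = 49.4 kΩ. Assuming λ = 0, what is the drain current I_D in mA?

I_D = 0.205 mA

With gate tied to drain, V_GS = V_DS ≥ V_GS − V_th, so the device is in saturation.
KCL at the drain: ½ k_n (V_GS − V_th)² = (V_DD − V_GS)/R.
Let x = V_GS − 0.82. Then 161 x² + x − 10.38 = 0, giving x = 0.251 V (positive root), so V_GS = 1.07 V.
I_D = (V_DD − V_GS)/R = (11.2 − 1.07) / 49.4 = 0.205 mA.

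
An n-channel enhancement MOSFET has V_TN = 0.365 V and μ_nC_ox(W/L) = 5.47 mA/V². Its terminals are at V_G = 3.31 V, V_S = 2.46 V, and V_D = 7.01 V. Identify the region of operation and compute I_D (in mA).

V_GS = V_G − V_S = 3.31 − 2.46 = 0.85 V; V_DS = V_D − V_S = 7.01 − 2.46 = 4.55 V.
V_ov = V_GS − V_TN = 0.85 − 0.365 = 0.485 V.
Since V_DS = 4.55 V ≥ V_ov = 0.485 V, the device is in saturation.
I_D = ½ k_n V_ov² = 0.5 × 5.47 × 0.485² = 0.643 mA.

Saturation; I_D = 0.643 mA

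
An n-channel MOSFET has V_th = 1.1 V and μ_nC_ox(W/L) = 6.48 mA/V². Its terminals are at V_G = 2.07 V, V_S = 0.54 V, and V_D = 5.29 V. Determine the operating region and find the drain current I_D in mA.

V_GS = V_G − V_S = 2.07 − 0.54 = 1.53 V; V_DS = V_D − V_S = 5.29 − 0.54 = 4.75 V.
V_ov = V_GS − V_th = 1.53 − 1.1 = 0.43 V.
Since V_DS = 4.75 V ≥ V_ov = 0.43 V, the device is in saturation.
I_D = ½ k_n V_ov² = 0.5 × 6.48 × 0.43² = 0.599 mA.

Saturation; I_D = 0.599 mA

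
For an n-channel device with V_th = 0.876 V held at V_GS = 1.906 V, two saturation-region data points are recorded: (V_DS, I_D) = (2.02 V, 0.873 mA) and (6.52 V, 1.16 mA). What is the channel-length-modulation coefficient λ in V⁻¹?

With V_GS fixed, I_D ∝ (1 + λ V_DS) in saturation, so I_D2/I_D1 = (1 + λ V_DS2)/(1 + λ V_DS1).
1.16/0.873 = 1.329 = (1 + 6.52 λ)/(1 + 2.02 λ).
Solving: λ (I_D1 V_DS2 − I_D2 V_DS1) = I_D2 − I_D1, so λ = (1.16 − 0.873) / (0.873 × 6.52 − 1.16 × 2.02) = 0.287 / 3.35 = 0.0857 V⁻¹.

λ = 0.0857 V⁻¹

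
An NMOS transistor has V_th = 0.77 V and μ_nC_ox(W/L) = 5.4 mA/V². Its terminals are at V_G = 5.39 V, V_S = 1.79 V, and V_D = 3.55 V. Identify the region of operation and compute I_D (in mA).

V_GS = V_G − V_S = 5.39 − 1.79 = 3.6 V; V_DS = V_D − V_S = 3.55 − 1.79 = 1.76 V.
V_ov = V_GS − V_th = 3.6 − 0.77 = 2.83 V.
Since V_DS = 1.76 V < V_ov = 2.83 V, the device is in the triode region.
I_D = k_n [V_ov · V_DS − ½ V_DS²] = 5.4 × [2.83 × 1.76 − 0.5 × 1.76²] = 18.5 mA.

Triode; I_D = 18.5 mA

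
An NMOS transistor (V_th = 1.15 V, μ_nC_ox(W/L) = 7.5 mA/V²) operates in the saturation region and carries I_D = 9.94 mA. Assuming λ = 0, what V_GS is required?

V_GS = 2.78 V

In saturation I_D = ½ k_n (V_GS − V_th)², so V_GS − V_th = √(2 I_D / k_n) = √(2 × 9.94 / 7.5) = 1.63 V.
V_GS = 1.15 + 1.63 = 2.78 V.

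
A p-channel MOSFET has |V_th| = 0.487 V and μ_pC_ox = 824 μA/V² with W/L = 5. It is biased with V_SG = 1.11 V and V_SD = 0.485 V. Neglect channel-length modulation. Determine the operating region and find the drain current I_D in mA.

Triode; I_D = 0.760 mA

k_p = μ_pC_ox · (W/L) = 4.12 mA/V².
V_ov = V_SG − |V_th| = 1.11 − 0.487 = 0.623 V.
Since V_SD = 0.485 V < V_ov = 0.623 V, the device is in the triode region.
I_D = k_p [V_ov · V_SD − ½ V_SD²] = 4.12 × [0.623 × 0.485 − 0.5 × 0.485²] = 0.76 mA.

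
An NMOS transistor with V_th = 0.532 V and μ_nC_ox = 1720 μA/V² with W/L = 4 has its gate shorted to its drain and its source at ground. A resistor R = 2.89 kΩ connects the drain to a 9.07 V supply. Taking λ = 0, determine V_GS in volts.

With gate tied to drain, V_GS = V_DS ≥ V_GS − V_th, so the device is in saturation.
k_n = μ_nC_ox · (W/L) = 6.88 mA/V².
KCL at the drain: ½ k_n (V_GS − V_th)² = (V_DD − V_GS)/R.
Let x = V_GS − 0.532. Then 9.94 x² + x − 8.538 = 0, giving x = 0.878 V (positive root), so V_GS = 1.41 V.
I_D = (V_DD − V_GS)/R = (9.07 − 1.41) / 2.89 = 2.65 mA.

V_GS = 1.41 V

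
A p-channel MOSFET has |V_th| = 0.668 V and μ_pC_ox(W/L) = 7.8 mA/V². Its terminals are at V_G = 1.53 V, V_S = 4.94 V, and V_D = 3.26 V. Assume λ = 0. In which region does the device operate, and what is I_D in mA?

V_SG = V_S − V_G = 4.94 − 1.53 = 3.41 V; V_SD = V_S − V_D = 4.94 − 3.26 = 1.68 V.
V_ov = V_SG − |V_th| = 3.41 − 0.668 = 2.74 V.
Since V_SD = 1.68 V < V_ov = 2.74 V, the device is in the triode region.
I_D = k_p [V_ov · V_SD − ½ V_SD²] = 7.8 × [2.74 × 1.68 − 0.5 × 1.68²] = 24.9 mA.

Triode; I_D = 24.9 mA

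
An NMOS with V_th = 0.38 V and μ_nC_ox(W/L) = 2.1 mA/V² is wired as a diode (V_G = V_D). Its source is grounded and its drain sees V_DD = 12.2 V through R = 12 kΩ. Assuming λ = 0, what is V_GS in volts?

With gate tied to drain, V_GS = V_DS ≥ V_GS − V_th, so the device is in saturation.
KCL at the drain: ½ k_n (V_GS − V_th)² = (V_DD − V_GS)/R.
Let x = V_GS − 0.38. Then 12.6 x² + x − 11.82 = 0, giving x = 0.93 V (positive root), so V_GS = 1.31 V.
I_D = (V_DD − V_GS)/R = (12.2 − 1.31) / 12 = 0.908 mA.

V_GS = 1.31 V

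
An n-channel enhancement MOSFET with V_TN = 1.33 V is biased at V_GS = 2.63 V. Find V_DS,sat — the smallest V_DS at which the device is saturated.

The boundary between triode and saturation is V_DS = V_GS − V_TN = V_ov.
V_ov = 2.63 − 1.33 = 1.3 V.

V_DS,sat = 1.30 V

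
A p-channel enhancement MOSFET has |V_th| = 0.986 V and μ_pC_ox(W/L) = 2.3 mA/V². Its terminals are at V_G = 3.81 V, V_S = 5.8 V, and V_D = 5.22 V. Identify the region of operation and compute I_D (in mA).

Triode; I_D = 0.952 mA

V_SG = V_S − V_G = 5.8 − 3.81 = 1.99 V; V_SD = V_S − V_D = 5.8 − 5.22 = 0.58 V.
V_ov = V_SG − |V_th| = 1.99 − 0.986 = 1 V.
Since V_SD = 0.58 V < V_ov = 1 V, the device is in the triode region.
I_D = k_p [V_ov · V_SD − ½ V_SD²] = 2.3 × [1 × 0.58 − 0.5 × 0.58²] = 0.952 mA.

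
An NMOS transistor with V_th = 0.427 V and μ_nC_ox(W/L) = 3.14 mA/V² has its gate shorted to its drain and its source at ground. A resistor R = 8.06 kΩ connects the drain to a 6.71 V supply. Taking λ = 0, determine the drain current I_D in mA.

With gate tied to drain, V_GS = V_DS ≥ V_GS − V_th, so the device is in saturation.
KCL at the drain: ½ k_n (V_GS − V_th)² = (V_DD − V_GS)/R.
Let x = V_GS − 0.427. Then 12.7 x² + x − 6.283 = 0, giving x = 0.666 V (positive root), so V_GS = 1.09 V.
I_D = (V_DD − V_GS)/R = (6.71 − 1.09) / 8.06 = 0.697 mA.

I_D = 0.697 mA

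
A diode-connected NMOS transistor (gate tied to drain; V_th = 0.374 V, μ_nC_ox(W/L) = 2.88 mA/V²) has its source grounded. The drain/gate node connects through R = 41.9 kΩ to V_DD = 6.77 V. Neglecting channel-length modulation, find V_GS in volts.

With gate tied to drain, V_GS = V_DS ≥ V_GS − V_th, so the device is in saturation.
KCL at the drain: ½ k_n (V_GS − V_th)² = (V_DD − V_GS)/R.
Let x = V_GS − 0.374. Then 60.3 x² + x − 6.396 = 0, giving x = 0.317 V (positive root), so V_GS = 0.691 V.
I_D = (V_DD − V_GS)/R = (6.77 − 0.691) / 41.9 = 0.145 mA.

V_GS = 0.691 V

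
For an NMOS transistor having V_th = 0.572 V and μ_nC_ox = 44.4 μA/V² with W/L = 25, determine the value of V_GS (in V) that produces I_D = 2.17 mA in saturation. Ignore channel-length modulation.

V_GS = 2.55 V

k_n = μ_nC_ox · (W/L) = 1.11 mA/V².
In saturation I_D = ½ k_n (V_GS − V_th)², so V_GS − V_th = √(2 I_D / k_n) = √(2 × 2.17 / 1.11) = 1.98 V.
V_GS = 0.572 + 1.98 = 2.55 V.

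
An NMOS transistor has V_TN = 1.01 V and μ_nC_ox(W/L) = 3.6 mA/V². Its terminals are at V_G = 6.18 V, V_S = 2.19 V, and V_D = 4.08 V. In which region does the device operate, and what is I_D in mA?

Triode; I_D = 13.8 mA

V_GS = V_G − V_S = 6.18 − 2.19 = 3.99 V; V_DS = V_D − V_S = 4.08 − 2.19 = 1.89 V.
V_ov = V_GS − V_TN = 3.99 − 1.01 = 2.98 V.
Since V_DS = 1.89 V < V_ov = 2.98 V, the device is in the triode region.
I_D = k_n [V_ov · V_DS − ½ V_DS²] = 3.6 × [2.98 × 1.89 − 0.5 × 1.89²] = 13.8 mA.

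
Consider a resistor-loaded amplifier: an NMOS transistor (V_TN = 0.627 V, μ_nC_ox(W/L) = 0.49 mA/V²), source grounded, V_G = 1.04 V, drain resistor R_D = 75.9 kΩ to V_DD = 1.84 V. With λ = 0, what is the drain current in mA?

I_D = 0.0225 mA

V_GS = V_G = 1.04 V, so V_ov = 1.04 − 0.627 = 0.413 V.
Assume saturation: I_D = ½ k_n V_ov² = 0.5 × 0.49 × 0.413² = 0.0418 mA, giving V_DS = V_DD − I_D R_D = 1.84 − 0.0418 × 75.9 = -1.33 V.
But -1.33 V < V_ov = 0.413 V, so the device is actually in triode.
In triode I_D = k_n[V_ov V_DS − ½ V_DS²] and I_D = (V_DD − V_DS)/R_D. Equating: 18.6 V_DS² − 16.36 V_DS + 1.84 = 0, giving V_DS = 0.132 V (the root below V_ov).
I_D = (1.84 − 0.132) / 75.9 = 0.0225 mA.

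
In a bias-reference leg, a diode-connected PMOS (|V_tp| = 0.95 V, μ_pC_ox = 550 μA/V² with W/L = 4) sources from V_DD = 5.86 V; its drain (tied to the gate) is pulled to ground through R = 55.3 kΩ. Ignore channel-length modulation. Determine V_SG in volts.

With gate tied to drain, V_SG = V_SD ≥ V_SG − |V_tp|, so the device is in saturation.
k_p = μ_pC_ox · (W/L) = 2.2 mA/V².
KCL at the drain: ½ k_p (V_SG − |V_tp|)² = (V_DD − V_SG)/R.
Let x = V_SG − 0.95. Then 60.8 x² + x − 4.91 = 0, giving x = 0.276 V (positive root), so V_SG = 1.23 V.
I_D = (V_DD − V_SG)/R = (5.86 − 1.23) / 55.3 = 0.0838 mA.

V_SG = 1.23 V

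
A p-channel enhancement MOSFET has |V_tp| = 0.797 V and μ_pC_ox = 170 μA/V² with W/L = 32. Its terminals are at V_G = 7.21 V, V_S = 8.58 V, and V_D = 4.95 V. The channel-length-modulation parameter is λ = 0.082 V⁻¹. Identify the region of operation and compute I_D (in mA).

V_SG = V_S − V_G = 8.58 − 7.21 = 1.37 V; V_SD = V_S − V_D = 8.58 − 4.95 = 3.63 V.
k_p = μ_pC_ox · (W/L) = 5.44 mA/V².
V_ov = V_SG − |V_tp| = 1.37 − 0.797 = 0.573 V.
Since V_SD = 3.63 V ≥ V_ov = 0.573 V, the device is in saturation.
I_D = ½ k_p V_ov² (1 + λ V_SD) = 0.5 × 5.44 × 0.573² × (1 + 0.082 × 3.63) = 1.16 mA.

Saturation; I_D = 1.16 mA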